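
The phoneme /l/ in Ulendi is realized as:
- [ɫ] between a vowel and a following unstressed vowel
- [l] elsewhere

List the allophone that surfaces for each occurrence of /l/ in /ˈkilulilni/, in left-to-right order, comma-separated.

[ɫ], [ɫ], [l]

Occurrence 1 (position 3): between a vowel and a following unstressed vowel → [ɫ].
Occurrence 2 (position 5): between a vowel and a following unstressed vowel → [ɫ].
Occurrence 3 (position 7): no conditioning environment matches → elsewhere allophone [l].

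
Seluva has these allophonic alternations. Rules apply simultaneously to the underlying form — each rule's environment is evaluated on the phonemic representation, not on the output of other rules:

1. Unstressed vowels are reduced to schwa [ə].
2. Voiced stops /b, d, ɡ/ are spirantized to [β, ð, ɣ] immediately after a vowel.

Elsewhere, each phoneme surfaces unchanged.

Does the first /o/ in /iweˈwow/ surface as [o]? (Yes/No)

/o/ (between /w/ and /w/) is in the target of rule 1 but the environment (in an unstressed syllable) is not met → [o].
The actual realization is [o], which matches [o].

Yes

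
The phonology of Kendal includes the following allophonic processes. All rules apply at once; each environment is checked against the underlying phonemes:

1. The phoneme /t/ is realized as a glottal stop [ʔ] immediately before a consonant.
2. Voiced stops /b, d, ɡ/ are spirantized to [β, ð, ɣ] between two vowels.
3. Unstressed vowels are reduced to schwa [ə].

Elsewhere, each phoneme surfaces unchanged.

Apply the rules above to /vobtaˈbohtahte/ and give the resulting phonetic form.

/v/ (word-initial) is unaffected → [v].
/o/ — between /v/ and /b/, in an unstressed syllable — surfaces as [ə] (rule 3).
/b/ (between /o/ and /t/) is in the target of rule 2 but the environment (between two vowels) is not met → [b].
/t/ (between /b/ and /a/): rule 1 targets it, but not immediately before a consonant → unchanged [t].
/a/ (between /t/ and /b/): in an unstressed syllable, so rule 3 applies → [ə].
/b/ — between /a/ and /o/, between two vowels — surfaces as [β] (rule 2).
/o/ (between /b/ and /h/): rule 3 targets it, but not in an unstressed syllable → unchanged [o].
/h/ (between /o/ and /t/) is unaffected → [h].
/t/ (between /h/ and /a/) fails the environment for rule 1, so it stays [t].
/a/ — between /t/ and /h/, in an unstressed syllable — surfaces as [ə] (rule 3).
/h/ — not in any rule's target class → [h].
/t/ (between /h/ and /e/) is in the target of rule 1 but the environment (immediately before a consonant) is not met → [t].
Rule 3 applies to /e/ (word-final: in an unstressed syllable) → [ə].

[vəbtəˈβohtəhtə]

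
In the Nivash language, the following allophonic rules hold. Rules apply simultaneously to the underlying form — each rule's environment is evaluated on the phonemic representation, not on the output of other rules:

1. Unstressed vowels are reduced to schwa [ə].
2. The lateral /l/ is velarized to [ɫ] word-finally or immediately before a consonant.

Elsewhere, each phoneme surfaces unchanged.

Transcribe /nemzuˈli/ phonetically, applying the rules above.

/n/ (word-initial) is unaffected → [n].
Rule 1 applies to /e/ (between /n/ and /m/: in an unstressed syllable) → [ə].
/m/ (between /e/ and /z/) is unaffected → [m].
/z/ (between /m/ and /u/): no rule targets it → [z].
/u/ (between /z/ and /l/): in an unstressed syllable, so rule 1 applies → [ə].
/l/ (between /u/ and /i/): rule 2 targets it, but not word-finally or immediately before a consonant → unchanged [l].
/i/ (word-final): rule 1 targets it, but not in an unstressed syllable → unchanged [i].

[nəmzəˈli]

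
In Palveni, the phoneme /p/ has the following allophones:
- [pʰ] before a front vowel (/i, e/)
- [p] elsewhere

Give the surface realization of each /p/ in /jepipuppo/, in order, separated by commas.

[pʰ], [p], [p], [p]

Occurrence 1 (position 3): before a front vowel (/i, e/) → [pʰ].
Occurrence 2 (position 5): no conditioning environment matches → elsewhere allophone [p].
Occurrence 3 (position 7): no conditioning environment matches → elsewhere allophone [p].
Occurrence 4 (position 8): no conditioning environment matches → elsewhere allophone [p].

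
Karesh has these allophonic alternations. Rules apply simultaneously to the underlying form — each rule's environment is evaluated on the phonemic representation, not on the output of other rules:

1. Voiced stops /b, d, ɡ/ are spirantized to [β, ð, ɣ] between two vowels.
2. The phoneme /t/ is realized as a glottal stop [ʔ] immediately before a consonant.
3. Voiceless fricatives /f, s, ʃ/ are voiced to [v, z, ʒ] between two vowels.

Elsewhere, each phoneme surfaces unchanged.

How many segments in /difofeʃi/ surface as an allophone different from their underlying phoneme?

Segments that undergo a rule: /f/ → [v] (rule 3); /f/ → [v] (rule 3); /ʃ/ → [ʒ] (rule 3).
All other segments surface unchanged.

3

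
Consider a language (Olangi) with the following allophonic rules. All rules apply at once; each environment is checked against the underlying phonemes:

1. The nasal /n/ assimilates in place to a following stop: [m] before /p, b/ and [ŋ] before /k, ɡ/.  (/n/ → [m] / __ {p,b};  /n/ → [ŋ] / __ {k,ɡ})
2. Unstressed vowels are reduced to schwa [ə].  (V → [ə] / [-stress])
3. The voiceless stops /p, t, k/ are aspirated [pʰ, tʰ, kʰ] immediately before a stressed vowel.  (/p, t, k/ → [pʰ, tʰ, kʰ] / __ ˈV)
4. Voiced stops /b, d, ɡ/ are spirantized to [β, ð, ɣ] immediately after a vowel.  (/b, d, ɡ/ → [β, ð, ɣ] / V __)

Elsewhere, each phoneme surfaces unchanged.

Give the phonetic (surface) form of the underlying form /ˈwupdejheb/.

/w/ — not in any rule's target class → [w].
/u/ — between /w/ and /p/; rule 2 does not apply here → [u].
/p/ (between /u/ and /d/) fails the environment for rule 3, so it stays [p].
/d/ (between /p/ and /e/) fails the environment for rule 4, so it stays [d].
Rule 2 applies to /e/ (between /d/ and /j/: in an unstressed syllable) → [ə].
/j/ (between /e/ and /h/) is unaffected → [j].
/h/ (between /j/ and /e/): no rule targets it → [h].
/e/ (between /h/ and /b/): in an unstressed syllable, so rule 2 applies → [ə].
Rule 4 applies to /b/ (word-final: immediately after a vowel) → [β].

[ˈwupdəjhəβ]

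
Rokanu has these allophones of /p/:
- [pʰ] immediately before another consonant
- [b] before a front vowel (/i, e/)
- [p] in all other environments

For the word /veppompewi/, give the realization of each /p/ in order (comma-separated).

[pʰ], [p], [b]

Occurrence 1 (position 3): immediately before another consonant → [pʰ].
Occurrence 2 (position 4): no conditioning environment matches → elsewhere allophone [p].
Occurrence 3 (position 7): before a front vowel (/i, e/) → [b].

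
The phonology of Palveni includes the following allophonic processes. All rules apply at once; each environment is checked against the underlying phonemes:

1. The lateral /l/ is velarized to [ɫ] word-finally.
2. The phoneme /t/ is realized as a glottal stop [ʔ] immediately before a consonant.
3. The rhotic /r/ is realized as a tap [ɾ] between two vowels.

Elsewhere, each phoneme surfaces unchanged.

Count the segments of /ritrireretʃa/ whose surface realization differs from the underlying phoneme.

4

Segments that undergo a rule: /t/ → [ʔ] (rule 2); /r/ → [ɾ] (rule 3); /r/ → [ɾ] (rule 3); /t/ → [ʔ] (rule 2).
All other segments surface unchanged.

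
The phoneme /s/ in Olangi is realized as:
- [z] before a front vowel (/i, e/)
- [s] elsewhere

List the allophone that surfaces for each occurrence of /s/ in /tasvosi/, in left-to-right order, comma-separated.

Occurrence 1 (position 3): no conditioning environment matches → elsewhere allophone [s].
Occurrence 2 (position 6): before a front vowel (/i, e/) → [z].

[s], [z]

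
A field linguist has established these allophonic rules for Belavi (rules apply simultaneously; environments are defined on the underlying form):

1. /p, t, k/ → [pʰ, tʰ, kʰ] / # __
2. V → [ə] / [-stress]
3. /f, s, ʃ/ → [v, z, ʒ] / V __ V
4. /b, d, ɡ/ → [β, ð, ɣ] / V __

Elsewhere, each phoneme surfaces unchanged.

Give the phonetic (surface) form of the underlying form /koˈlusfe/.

[kʰəˈlusfə]

/k/ — word-initial, word-initially — surfaces as [kʰ] (rule 1).
Rule 2 applies to /o/ (between /k/ and /l/: in an unstressed syllable) → [ə].
/l/ — not in any rule's target class → [l].
/u/ (between /l/ and /s/) fails the environment for rule 2, so it stays [u].
/s/ (between /u/ and /f/): rule 3 targets it, but not between two vowels → unchanged [s].
/f/ — between /s/ and /e/; rule 3 does not apply here → [f].
/e/ meets the environment for rule 2 (in an unstressed syllable) → [ə].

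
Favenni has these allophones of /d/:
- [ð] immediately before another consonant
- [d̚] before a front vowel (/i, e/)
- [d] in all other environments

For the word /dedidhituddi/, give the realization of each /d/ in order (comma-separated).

[d̚], [d̚], [ð], [ð], [d̚]

Occurrence 1 (position 1): before a front vowel (/i, e/) → [d̚].
Occurrence 2 (position 3): before a front vowel (/i, e/) → [d̚].
Occurrence 3 (position 5): immediately before another consonant → [ð].
Occurrence 4 (position 10): immediately before another consonant → [ð].
Occurrence 5 (position 11): before a front vowel (/i, e/) → [d̚].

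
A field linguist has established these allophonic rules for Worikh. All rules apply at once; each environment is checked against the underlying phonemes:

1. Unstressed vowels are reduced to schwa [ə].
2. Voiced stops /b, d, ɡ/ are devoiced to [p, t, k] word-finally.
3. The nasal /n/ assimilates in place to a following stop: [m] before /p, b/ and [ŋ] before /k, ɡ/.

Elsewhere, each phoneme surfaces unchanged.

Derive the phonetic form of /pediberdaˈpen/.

[pədəbərdəˈpen]

/p/ — not in any rule's target class → [p].
/e/ (between /p/ and /d/): in an unstressed syllable, so rule 1 applies → [ə].
/d/ (between /e/ and /i/): rule 2 targets it, but not word-finally → unchanged [d].
Rule 1 applies to /i/ (between /d/ and /b/: in an unstressed syllable) → [ə].
/b/ (between /i/ and /e/) is in the target of rule 2 but the environment (word-finally) is not met → [b].
/e/ (between /b/ and /r/) occurs in an unstressed syllable → [ə] by rule 1.
/r/ stays [r].
/d/ (between /r/ and /a/) is in the target of rule 2 but the environment (word-finally) is not met → [d].
Rule 1 applies to /a/ (between /d/ and /p/: in an unstressed syllable) → [ə].
/p/ (between /a/ and /e/): no rule targets it → [p].
/e/ (between /p/ and /n/): rule 1 targets it, but not in an unstressed syllable → unchanged [e].
/n/ (word-final): rule 3 targets it, but not before a labial or velar stop → unchanged [n].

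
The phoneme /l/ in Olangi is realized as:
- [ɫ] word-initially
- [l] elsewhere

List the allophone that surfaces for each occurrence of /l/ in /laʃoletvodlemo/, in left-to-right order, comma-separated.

Occurrence 1 (position 1): word-initially → [ɫ].
Occurrence 2 (position 5): no conditioning environment matches → elsewhere allophone [l].
Occurrence 3 (position 11): no conditioning environment matches → elsewhere allophone [l].

[ɫ], [l], [l]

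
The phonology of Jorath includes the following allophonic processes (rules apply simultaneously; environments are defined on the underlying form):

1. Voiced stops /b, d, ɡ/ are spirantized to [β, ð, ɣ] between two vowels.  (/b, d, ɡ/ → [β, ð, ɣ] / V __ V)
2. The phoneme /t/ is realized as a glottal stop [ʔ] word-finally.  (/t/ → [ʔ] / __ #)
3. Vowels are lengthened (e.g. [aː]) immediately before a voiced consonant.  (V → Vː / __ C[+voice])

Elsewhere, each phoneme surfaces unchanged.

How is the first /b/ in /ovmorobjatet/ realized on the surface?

/b/ (between /o/ and /j/): rule 1 targets it, but not between two vowels → unchanged [b].

[b]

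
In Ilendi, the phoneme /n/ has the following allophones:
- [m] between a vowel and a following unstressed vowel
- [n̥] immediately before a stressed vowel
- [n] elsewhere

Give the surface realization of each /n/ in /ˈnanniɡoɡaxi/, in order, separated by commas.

Occurrence 1 (position 1): immediately before a stressed vowel → [n̥].
Occurrence 2 (position 3): no conditioning environment matches → elsewhere allophone [n].
Occurrence 3 (position 4): no conditioning environment matches → elsewhere allophone [n].

[n̥], [n], [n]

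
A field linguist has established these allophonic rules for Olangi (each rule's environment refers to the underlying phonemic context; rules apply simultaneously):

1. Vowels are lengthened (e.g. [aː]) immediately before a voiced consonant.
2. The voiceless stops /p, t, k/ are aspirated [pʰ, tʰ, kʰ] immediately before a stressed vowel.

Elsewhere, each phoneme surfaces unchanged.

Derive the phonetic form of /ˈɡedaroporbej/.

/ɡ/ — not in any rule's target class → [ɡ].
/e/ meets the environment for rule 1 (before a voiced consonant) → [eː].
/d/ (between /e/ and /a/) is unaffected → [d].
/a/ meets the environment for rule 1 (before a voiced consonant) → [aː].
/r/ (between /a/ and /o/): no rule targets it → [r].
/o/ (between /r/ and /p/) fails the environment for rule 1, so it stays [o].
/p/ (between /o/ and /o/) is in the target of rule 2 but the environment (immediately before a stressed vowel) is not met → [p].
/o/ (between /p/ and /r/) occurs before a voiced consonant → [oː] by rule 1.
/r/ (between /o/ and /b/): no rule targets it → [r].
/b/ — not in any rule's target class → [b].
Rule 1 applies to /e/ (between /b/ and /j/: before a voiced consonant) → [eː].
/j/ — not in any rule's target class → [j].

[ˈɡeːdaːropoːrbeːj]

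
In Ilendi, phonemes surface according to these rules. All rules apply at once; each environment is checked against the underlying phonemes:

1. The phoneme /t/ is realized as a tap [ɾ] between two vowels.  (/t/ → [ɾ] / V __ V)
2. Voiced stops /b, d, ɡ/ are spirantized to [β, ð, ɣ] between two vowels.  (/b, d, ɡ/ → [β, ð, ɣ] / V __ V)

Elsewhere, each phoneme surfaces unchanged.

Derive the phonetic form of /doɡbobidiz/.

/d/ (word-initial) fails the environment for rule 2, so it stays [d].
/o/ stays [o].
/ɡ/ (between /o/ and /b/) fails the environment for rule 2, so it stays [ɡ].
/b/ — between /ɡ/ and /o/; rule 2 does not apply here → [b].
/o/ — not in any rule's target class → [o].
/b/ (between /o/ and /i/) occurs between two vowels → [β] by rule 2.
/i/ — not in any rule's target class → [i].
/d/ (between /i/ and /i/): between two vowels, so rule 2 applies → [ð].
/i/ (between /d/ and /z/) is unaffected → [i].
/z/ (word-final): no rule targets it → [z].

[doɡboβiðiz]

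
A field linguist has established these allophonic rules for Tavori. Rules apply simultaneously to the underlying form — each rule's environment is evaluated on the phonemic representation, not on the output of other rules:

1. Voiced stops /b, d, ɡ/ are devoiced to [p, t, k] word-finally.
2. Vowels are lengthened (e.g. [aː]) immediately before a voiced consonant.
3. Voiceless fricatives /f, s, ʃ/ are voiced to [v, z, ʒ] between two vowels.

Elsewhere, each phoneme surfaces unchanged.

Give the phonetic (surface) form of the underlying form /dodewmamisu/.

/d/ — word-initial; rule 1 does not apply here → [d].
/o/ meets the environment for rule 2 (before a voiced consonant) → [oː].
/d/ (between /o/ and /e/): rule 1 targets it, but not word-finally → unchanged [d].
Rule 2 applies to /e/ (between /d/ and /w/: before a voiced consonant) → [eː].
/w/ stays [w].
/m/ (between /w/ and /a/): no rule targets it → [m].
/a/ meets the environment for rule 2 (before a voiced consonant) → [aː].
/m/ (between /a/ and /i/): no rule targets it → [m].
/i/ — between /m/ and /s/; rule 2 does not apply here → [i].
/s/ (between /i/ and /u/): between two vowels, so rule 3 applies → [z].
/u/ (word-final) is in the target of rule 2 but the environment (before a voiced consonant) is not met → [u].

[doːdeːwmaːmizu]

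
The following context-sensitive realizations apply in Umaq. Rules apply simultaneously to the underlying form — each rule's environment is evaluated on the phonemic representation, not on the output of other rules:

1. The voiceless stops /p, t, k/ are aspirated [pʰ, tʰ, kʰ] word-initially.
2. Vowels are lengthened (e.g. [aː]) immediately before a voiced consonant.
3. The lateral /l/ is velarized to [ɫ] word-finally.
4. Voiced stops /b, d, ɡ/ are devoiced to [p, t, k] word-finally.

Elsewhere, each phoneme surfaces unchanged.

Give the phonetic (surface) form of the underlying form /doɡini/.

/d/ (word-initial): rule 4 targets it, but not word-finally → unchanged [d].
Rule 2 applies to /o/ (between /d/ and /ɡ/: before a voiced consonant) → [oː].
/ɡ/ — between /o/ and /i/; rule 4 does not apply here → [ɡ].
Rule 2 applies to /i/ (between /ɡ/ and /n/: before a voiced consonant) → [iː].
/i/ (word-final) fails the environment for rule 2, so it stays [i].

[doːɡiːni]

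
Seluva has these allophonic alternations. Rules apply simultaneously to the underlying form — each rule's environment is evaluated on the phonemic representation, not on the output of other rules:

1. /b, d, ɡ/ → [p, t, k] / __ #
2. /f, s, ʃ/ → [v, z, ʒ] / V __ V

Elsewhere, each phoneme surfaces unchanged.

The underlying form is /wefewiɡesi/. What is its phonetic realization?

/w/ (word-initial) is unaffected → [w].
/e/ (between /w/ and /f/): no rule targets it → [e].
/f/ (between /e/ and /e/) occurs between two vowels → [v] by rule 2.
/e/ — not in any rule's target class → [e].
/w/ stays [w].
/i/ (between /w/ and /ɡ/): no rule targets it → [i].
/ɡ/ (between /i/ and /e/) fails the environment for rule 1, so it stays [ɡ].
/e/ (between /ɡ/ and /s/) is unaffected → [e].
/s/ (between /e/ and /i/): between two vowels, so rule 2 applies → [z].
/i/ (word-final): no rule targets it → [i].

[wevewiɡezi]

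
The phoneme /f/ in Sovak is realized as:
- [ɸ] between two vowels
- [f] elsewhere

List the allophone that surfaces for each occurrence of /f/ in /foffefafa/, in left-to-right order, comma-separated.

Occurrence 1 (position 1): no conditioning environment matches → elsewhere allophone [f].
Occurrence 2 (position 3): no conditioning environment matches → elsewhere allophone [f].
Occurrence 3 (position 4): no conditioning environment matches → elsewhere allophone [f].
Occurrence 4 (position 6): between two vowels → [ɸ].
Occurrence 5 (position 8): between two vowels → [ɸ].

[f], [f], [f], [ɸ], [ɸ]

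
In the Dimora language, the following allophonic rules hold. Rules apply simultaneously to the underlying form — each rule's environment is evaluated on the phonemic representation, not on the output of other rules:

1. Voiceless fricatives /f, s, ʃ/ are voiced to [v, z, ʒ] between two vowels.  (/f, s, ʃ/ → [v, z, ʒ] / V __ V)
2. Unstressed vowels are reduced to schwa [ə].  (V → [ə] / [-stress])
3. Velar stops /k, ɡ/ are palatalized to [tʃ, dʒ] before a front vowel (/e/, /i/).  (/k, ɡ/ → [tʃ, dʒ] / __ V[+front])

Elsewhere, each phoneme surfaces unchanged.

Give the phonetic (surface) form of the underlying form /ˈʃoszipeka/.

/ʃ/ — word-initial; rule 1 does not apply here → [ʃ].
/o/ (between /ʃ/ and /s/) fails the environment for rule 2, so it stays [o].
/s/ (between /o/ and /z/) is in the target of rule 1 but the environment (between two vowels) is not met → [s].
/z/ stays [z].
Rule 2 applies to /i/ (between /z/ and /p/: in an unstressed syllable) → [ə].
/p/ — not in any rule's target class → [p].
/e/ — between /p/ and /k/, in an unstressed syllable — surfaces as [ə] (rule 2).
/k/ (between /e/ and /a/) fails the environment for rule 3, so it stays [k].
/a/ — word-final, in an unstressed syllable — surfaces as [ə] (rule 2).

[ˈʃoszəpəkə]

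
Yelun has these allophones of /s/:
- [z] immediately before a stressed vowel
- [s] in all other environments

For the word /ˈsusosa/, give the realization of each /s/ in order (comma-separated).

Occurrence 1 (position 1): immediately before a stressed vowel → [z].
Occurrence 2 (position 3): no conditioning environment matches → elsewhere allophone [s].
Occurrence 3 (position 5): no conditioning environment matches → elsewhere allophone [s].

[z], [s], [s]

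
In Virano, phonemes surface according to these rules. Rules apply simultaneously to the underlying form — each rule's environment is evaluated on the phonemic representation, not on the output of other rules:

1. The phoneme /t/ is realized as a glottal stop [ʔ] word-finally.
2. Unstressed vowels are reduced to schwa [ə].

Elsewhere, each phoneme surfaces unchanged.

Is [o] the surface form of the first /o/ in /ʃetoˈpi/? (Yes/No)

Rule 2 applies to /o/ (between /t/ and /p/: in an unstressed syllable) → [ə].
The actual realization is [ə], not [o].

No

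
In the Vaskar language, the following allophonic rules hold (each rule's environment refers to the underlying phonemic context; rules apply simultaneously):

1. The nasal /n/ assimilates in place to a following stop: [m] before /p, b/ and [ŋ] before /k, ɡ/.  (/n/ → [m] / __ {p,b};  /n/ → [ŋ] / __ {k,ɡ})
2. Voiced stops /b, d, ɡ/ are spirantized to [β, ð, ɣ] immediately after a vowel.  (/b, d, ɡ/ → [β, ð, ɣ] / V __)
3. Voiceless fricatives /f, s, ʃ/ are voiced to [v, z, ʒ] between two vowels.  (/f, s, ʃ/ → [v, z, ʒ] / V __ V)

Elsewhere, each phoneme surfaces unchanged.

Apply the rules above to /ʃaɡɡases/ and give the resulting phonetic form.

[ʃaɣɡazes]

/ʃ/ — word-initial; rule 3 does not apply here → [ʃ].
/a/ (between /ʃ/ and /ɡ/) is unaffected → [a].
/ɡ/ (between /a/ and /ɡ/) occurs immediately after a vowel → [ɣ] by rule 2.
/ɡ/ (between /ɡ/ and /a/) fails the environment for rule 2, so it stays [ɡ].
/a/ (between /ɡ/ and /s/): no rule targets it → [a].
/s/ — between /a/ and /e/, between two vowels — surfaces as [z] (rule 3).
/e/ stays [e].
/s/ (word-final) fails the environment for rule 3, so it stays [s].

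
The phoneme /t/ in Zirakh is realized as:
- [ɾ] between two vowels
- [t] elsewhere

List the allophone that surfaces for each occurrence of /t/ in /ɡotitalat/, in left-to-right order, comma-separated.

Occurrence 1 (position 3): between two vowels → [ɾ].
Occurrence 2 (position 5): between two vowels → [ɾ].
Occurrence 3 (position 9): no conditioning environment matches → elsewhere allophone [t].

[ɾ], [ɾ], [t]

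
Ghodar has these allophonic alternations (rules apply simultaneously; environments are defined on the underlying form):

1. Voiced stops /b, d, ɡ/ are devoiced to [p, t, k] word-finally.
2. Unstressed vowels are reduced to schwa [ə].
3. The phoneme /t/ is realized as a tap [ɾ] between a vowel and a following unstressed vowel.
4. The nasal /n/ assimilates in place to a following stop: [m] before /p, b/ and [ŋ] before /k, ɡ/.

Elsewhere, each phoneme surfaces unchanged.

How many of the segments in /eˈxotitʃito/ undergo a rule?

6

Segments that undergo a rule: /e/ → [ə] (rule 2); /t/ → [ɾ] (rule 3); /i/ → [ə] (rule 2); /i/ → [ə] (rule 2); /t/ → [ɾ] (rule 3); /o/ → [ə] (rule 2).
All other segments surface unchanged.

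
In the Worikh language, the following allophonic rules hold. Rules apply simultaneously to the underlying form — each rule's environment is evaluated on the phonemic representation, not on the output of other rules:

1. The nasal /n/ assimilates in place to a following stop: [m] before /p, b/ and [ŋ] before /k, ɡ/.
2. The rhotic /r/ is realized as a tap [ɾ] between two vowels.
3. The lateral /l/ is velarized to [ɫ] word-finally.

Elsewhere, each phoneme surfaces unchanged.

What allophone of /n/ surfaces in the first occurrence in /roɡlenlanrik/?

/n/ (between /e/ and /l/) fails the environment for rule 1, so it stays [n].

[n]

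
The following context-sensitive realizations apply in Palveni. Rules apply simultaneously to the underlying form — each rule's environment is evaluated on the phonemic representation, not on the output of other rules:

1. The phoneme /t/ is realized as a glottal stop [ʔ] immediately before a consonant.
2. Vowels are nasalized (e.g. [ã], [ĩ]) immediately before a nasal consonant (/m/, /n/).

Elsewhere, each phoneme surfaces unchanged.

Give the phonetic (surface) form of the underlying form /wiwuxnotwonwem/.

[wiwuxnoʔwõnwẽm]

/w/ (word-initial): no rule targets it → [w].
/i/ (between /w/ and /w/) fails the environment for rule 2, so it stays [i].
/w/ stays [w].
/u/ (between /w/ and /x/) fails the environment for rule 2, so it stays [u].
/x/ — not in any rule's target class → [x].
/n/ (between /x/ and /o/): no rule targets it → [n].
/o/ (between /n/ and /t/) fails the environment for rule 2, so it stays [o].
Rule 1 applies to /t/ (between /o/ and /w/: immediately before a consonant) → [ʔ].
/w/ (between /t/ and /o/): no rule targets it → [w].
/o/ meets the environment for rule 2 (before a nasal consonant) → [õ].
/n/ stays [n].
/w/ stays [w].
Rule 2 applies to /e/ (between /w/ and /m/: before a nasal consonant) → [ẽ].
/m/ stays [m].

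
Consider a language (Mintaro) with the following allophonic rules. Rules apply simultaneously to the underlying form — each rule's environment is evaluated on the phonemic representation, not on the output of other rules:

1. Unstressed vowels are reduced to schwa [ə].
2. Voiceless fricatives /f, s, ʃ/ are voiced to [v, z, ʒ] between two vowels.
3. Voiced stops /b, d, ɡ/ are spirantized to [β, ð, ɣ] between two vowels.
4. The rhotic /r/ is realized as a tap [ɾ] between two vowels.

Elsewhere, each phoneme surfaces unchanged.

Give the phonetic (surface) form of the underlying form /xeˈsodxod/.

/e/ (between /x/ and /s/): in an unstressed syllable, so rule 1 applies → [ə].
Rule 2 applies to /s/ (between /e/ and /o/: between two vowels) → [z].
/o/ (between /s/ and /d/) is in the target of rule 1 but the environment (in an unstressed syllable) is not met → [o].
/d/ (between /o/ and /x/): rule 3 targets it, but not between two vowels → unchanged [d].
/o/ meets the environment for rule 1 (in an unstressed syllable) → [ə].
/d/ (word-final) fails the environment for rule 3, so it stays [d].

[xəˈzodxəd]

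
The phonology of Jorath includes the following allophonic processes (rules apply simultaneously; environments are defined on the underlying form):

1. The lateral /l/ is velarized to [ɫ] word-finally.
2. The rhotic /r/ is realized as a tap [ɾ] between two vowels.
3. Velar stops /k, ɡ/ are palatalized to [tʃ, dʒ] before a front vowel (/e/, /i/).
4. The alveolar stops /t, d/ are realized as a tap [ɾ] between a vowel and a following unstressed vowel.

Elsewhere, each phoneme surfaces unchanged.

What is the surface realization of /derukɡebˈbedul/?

/d/ (word-initial): rule 4 targets it, but not between a vowel and a following unstressed vowel → unchanged [d].
/e/ (between /d/ and /r/) is unaffected → [e].
/r/ (between /e/ and /u/) occurs between two vowels → [ɾ] by rule 2.
/u/ stays [u].
/k/ — between /u/ and /ɡ/; rule 3 does not apply here → [k].
/ɡ/ (between /k/ and /e/) occurs before a front vowel → [dʒ] by rule 3.
/e/ — not in any rule's target class → [e].
/b/ — not in any rule's target class → [b].
/b/ stays [b].
/e/ — not in any rule's target class → [e].
/d/ (between /e/ and /u/) occurs between a vowel and a following unstressed vowel → [ɾ] by rule 4.
/u/ (between /d/ and /l/) is unaffected → [u].
/l/ meets the environment for rule 1 (word-finally) → [ɫ].

[deɾukdʒebˈbeɾuɫ]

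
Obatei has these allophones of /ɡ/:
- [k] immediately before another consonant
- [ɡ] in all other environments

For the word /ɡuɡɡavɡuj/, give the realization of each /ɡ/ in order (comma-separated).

Occurrence 1 (position 1): no conditioning environment matches → elsewhere allophone [ɡ].
Occurrence 2 (position 3): immediately before another consonant → [k].
Occurrence 3 (position 4): no conditioning environment matches → elsewhere allophone [ɡ].
Occurrence 4 (position 7): no conditioning environment matches → elsewhere allophone [ɡ].

[ɡ], [k], [ɡ], [ɡ]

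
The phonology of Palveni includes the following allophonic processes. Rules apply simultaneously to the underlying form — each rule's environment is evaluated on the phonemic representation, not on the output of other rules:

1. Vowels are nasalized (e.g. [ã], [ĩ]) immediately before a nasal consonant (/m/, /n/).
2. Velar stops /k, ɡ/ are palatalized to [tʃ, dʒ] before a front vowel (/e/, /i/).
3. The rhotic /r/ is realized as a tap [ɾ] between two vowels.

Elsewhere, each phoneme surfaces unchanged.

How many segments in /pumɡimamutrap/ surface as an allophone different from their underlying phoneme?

Segments that undergo a rule: /u/ → [ũ] (rule 1); /ɡ/ → [dʒ] (rule 2); /i/ → [ĩ] (rule 1); /a/ → [ã] (rule 1).
All other segments surface unchanged.

4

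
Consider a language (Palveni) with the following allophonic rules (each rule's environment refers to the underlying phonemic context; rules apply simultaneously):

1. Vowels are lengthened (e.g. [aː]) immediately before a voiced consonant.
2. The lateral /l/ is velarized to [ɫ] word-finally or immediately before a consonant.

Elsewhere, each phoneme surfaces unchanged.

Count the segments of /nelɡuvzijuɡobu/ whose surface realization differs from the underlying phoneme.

Segments that undergo a rule: /e/ → [eː] (rule 1); /l/ → [ɫ] (rule 2); /u/ → [uː] (rule 1); /i/ → [iː] (rule 1); /u/ → [uː] (rule 1); /o/ → [oː] (rule 1).
All other segments surface unchanged.

6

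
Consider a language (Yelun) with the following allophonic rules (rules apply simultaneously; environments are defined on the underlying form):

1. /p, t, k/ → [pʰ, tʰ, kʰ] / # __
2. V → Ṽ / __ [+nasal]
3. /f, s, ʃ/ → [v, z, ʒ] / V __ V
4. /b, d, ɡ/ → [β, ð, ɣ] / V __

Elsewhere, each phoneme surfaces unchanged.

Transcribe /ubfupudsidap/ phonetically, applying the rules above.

/u/ (word-initial) fails the environment for rule 2, so it stays [u].
/b/ (between /u/ and /f/) occurs immediately after a vowel → [β] by rule 4.
/f/ (between /b/ and /u/): rule 3 targets it, but not between two vowels → unchanged [f].
/u/ (between /f/ and /p/) is in the target of rule 2 but the environment (before a nasal consonant) is not met → [u].
/p/ (between /u/ and /u/): rule 1 targets it, but not word-initially → unchanged [p].
/u/ (between /p/ and /d/) fails the environment for rule 2, so it stays [u].
/d/ meets the environment for rule 4 (immediately after a vowel) → [ð].
/s/ (between /d/ and /i/) fails the environment for rule 3, so it stays [s].
/i/ (between /s/ and /d/) is in the target of rule 2 but the environment (before a nasal consonant) is not met → [i].
/d/ — between /i/ and /a/, immediately after a vowel — surfaces as [ð] (rule 4).
/a/ (between /d/ and /p/) is in the target of rule 2 but the environment (before a nasal consonant) is not met → [a].
/p/ (word-final) is in the target of rule 1 but the environment (word-initially) is not met → [p].

[uβfupuðsiðap]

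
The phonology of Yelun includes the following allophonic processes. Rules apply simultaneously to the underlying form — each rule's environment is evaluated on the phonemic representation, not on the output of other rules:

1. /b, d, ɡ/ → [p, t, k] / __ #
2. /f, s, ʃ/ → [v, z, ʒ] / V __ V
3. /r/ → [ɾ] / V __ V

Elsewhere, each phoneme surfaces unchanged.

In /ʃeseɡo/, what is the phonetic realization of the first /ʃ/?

/ʃ/ (word-initial) fails the environment for rule 2, so it stays [ʃ].

[ʃ]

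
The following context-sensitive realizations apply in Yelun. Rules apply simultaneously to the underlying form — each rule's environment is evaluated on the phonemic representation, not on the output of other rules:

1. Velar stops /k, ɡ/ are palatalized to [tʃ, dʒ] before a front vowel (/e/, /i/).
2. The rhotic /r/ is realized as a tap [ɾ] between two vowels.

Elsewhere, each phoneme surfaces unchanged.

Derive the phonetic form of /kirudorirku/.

[tʃiɾudoɾirku]

/k/ (word-initial): before a front vowel, so rule 1 applies → [tʃ].
/r/ (between /i/ and /u/) occurs between two vowels → [ɾ] by rule 2.
Rule 2 applies to /r/ (between /o/ and /i/: between two vowels) → [ɾ].
/r/ (between /i/ and /k/) is in the target of rule 2 but the environment (between two vowels) is not met → [r].
/k/ (between /r/ and /u/): rule 1 targets it, but not before a front vowel → unchanged [k].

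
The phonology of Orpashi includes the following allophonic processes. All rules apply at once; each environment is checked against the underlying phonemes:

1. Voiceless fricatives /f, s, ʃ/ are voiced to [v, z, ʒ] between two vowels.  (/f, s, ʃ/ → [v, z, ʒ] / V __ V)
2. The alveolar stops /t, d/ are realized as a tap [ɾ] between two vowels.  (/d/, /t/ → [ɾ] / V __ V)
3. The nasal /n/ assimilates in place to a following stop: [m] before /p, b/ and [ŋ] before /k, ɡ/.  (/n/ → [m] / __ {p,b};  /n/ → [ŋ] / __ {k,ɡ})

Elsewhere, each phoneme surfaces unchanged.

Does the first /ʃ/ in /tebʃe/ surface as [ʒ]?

No

/ʃ/ — between /b/ and /e/; rule 1 does not apply here → [ʃ].
The actual realization is [ʃ], not [ʒ].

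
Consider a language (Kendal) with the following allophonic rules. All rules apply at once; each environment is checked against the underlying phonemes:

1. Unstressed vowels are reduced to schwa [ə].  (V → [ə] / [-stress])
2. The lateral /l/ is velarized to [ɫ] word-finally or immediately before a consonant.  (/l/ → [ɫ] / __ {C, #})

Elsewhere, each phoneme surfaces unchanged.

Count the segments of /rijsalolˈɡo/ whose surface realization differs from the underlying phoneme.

4

Segments that undergo a rule: /i/ → [ə] (rule 1); /a/ → [ə] (rule 1); /o/ → [ə] (rule 1); /l/ → [ɫ] (rule 2).
All other segments surface unchanged.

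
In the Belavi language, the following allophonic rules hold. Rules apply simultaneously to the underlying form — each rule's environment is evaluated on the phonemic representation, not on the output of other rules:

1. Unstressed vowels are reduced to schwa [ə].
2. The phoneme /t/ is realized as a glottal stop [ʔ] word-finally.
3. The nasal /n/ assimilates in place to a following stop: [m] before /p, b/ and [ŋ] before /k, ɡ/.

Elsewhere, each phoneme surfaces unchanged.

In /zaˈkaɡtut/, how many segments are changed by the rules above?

3

Segments that undergo a rule: /a/ → [ə] (rule 1); /u/ → [ə] (rule 1); /t/ → [ʔ] (rule 2).
All other segments surface unchanged.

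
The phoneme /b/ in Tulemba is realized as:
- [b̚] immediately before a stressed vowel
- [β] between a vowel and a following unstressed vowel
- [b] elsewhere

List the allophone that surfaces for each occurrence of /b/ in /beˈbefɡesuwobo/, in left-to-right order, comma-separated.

Occurrence 1 (position 1): no conditioning environment matches → elsewhere allophone [b].
Occurrence 2 (position 3): immediately before a stressed vowel → [b̚].
Occurrence 3 (position 12): between a vowel and a following unstressed vowel → [β].

[b], [b̚], [β]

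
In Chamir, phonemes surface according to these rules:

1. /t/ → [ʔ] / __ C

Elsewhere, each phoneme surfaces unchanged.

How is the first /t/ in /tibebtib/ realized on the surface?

/t/ (word-initial): rule 1 targets it, but not immediately before a consonant → unchanged [t].

[t]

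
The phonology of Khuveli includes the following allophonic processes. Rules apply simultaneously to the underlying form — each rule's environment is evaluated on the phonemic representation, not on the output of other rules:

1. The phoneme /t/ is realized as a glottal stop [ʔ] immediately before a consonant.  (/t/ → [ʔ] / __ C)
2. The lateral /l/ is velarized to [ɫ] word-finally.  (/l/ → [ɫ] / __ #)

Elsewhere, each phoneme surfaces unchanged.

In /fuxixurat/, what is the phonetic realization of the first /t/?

[t]

/t/ (word-final): rule 1 targets it, but not immediately before a consonant → unchanged [t].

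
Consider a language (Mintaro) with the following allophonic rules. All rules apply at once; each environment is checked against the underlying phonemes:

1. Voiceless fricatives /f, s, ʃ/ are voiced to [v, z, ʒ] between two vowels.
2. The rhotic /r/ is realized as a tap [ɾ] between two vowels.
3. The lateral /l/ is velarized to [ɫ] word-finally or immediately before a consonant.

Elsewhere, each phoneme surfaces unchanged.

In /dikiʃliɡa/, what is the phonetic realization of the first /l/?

/l/ — between /ʃ/ and /i/; rule 3 does not apply here → [l].

[l]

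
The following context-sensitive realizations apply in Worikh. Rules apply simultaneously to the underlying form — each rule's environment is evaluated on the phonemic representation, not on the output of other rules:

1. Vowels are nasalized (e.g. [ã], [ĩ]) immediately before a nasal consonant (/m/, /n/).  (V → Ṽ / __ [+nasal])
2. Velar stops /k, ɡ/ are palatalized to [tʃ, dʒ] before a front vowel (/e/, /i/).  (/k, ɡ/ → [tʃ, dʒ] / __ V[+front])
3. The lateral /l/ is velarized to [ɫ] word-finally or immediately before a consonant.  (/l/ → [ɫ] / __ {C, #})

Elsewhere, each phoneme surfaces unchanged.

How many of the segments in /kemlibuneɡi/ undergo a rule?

Segments that undergo a rule: /k/ → [tʃ] (rule 2); /e/ → [ẽ] (rule 1); /u/ → [ũ] (rule 1); /ɡ/ → [dʒ] (rule 2).
All other segments surface unchanged.

4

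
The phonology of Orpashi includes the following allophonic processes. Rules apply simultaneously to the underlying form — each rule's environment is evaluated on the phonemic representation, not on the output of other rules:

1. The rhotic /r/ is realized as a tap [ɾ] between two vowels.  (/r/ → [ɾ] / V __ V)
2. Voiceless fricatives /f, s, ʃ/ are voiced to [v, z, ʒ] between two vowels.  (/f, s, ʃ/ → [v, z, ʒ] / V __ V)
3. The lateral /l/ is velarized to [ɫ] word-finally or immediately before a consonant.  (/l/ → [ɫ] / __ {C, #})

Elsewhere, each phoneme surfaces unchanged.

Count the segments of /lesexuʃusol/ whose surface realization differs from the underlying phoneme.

Segments that undergo a rule: /s/ → [z] (rule 2); /ʃ/ → [ʒ] (rule 2); /s/ → [z] (rule 2); /l/ → [ɫ] (rule 3).
All other segments surface unchanged.

4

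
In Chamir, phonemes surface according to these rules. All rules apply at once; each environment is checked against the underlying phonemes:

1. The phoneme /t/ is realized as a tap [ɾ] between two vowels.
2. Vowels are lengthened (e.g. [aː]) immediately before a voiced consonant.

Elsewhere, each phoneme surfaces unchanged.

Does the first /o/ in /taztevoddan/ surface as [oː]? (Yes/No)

Yes

/o/ (between /v/ and /d/): before a voiced consonant, so rule 2 applies → [oː].
The actual realization is [oː], which matches [oː].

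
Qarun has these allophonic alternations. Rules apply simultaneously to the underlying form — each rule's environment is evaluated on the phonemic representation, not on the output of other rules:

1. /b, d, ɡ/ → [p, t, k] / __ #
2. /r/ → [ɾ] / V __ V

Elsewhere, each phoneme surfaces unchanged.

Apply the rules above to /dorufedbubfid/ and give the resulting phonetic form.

/d/ (word-initial) is in the target of rule 1 but the environment (word-finally) is not met → [d].
/o/ stays [o].
/r/ meets the environment for rule 2 (between two vowels) → [ɾ].
/u/ stays [u].
/f/ (between /u/ and /e/): no rule targets it → [f].
/e/ — not in any rule's target class → [e].
/d/ (between /e/ and /b/) fails the environment for rule 1, so it stays [d].
/b/ (between /d/ and /u/): rule 1 targets it, but not word-finally → unchanged [b].
/u/ (between /b/ and /b/) is unaffected → [u].
/b/ (between /u/ and /f/) fails the environment for rule 1, so it stays [b].
/f/ — not in any rule's target class → [f].
/i/ (between /f/ and /d/): no rule targets it → [i].
/d/ — word-final, word-finally — surfaces as [t] (rule 1).

[doɾufedbubfit]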